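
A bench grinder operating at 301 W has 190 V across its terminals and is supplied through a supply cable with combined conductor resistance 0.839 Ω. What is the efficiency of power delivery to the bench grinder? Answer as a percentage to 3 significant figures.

99.3 %

I = P / V = 301 / 190 = 1.584 A through the supply cable.
P_line = I² R_line = (1.584)² × 0.839 = 2.106 W
P_source = P_load + P_line = 301.0 + 2.106 = 303.1 W
η = P_load / P_source = 301.0 / 303.1 = 0.9931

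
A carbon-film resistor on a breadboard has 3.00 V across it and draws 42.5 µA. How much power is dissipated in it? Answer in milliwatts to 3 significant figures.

0.127 mW

Both the voltage across and the current through the element are known, so P = V I applies directly.
P = 3.00 V × 0.00004250 A = 0.0001275 W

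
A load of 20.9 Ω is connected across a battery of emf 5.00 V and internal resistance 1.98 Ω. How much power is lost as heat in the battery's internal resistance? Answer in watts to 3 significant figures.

0.0946 W

The source's internal resistance is just another series element carrying I; its dissipation is I²r.
I = ε / (r + R) = 5.00 / (1.98 + 20.9) = 0.2185 A
P_int = I² r = (0.2185)² × 1.98 = 0.09456 W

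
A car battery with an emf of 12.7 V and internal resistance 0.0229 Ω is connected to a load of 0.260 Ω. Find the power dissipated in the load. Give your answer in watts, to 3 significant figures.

Find the circuit current first, then P = I²R for the load (series elements share I).
I = ε / (r + R) = 12.7 / (0.0229 + 0.260) = 44.89 A
P_load = I² R = (44.89)² × 0.260 = 524.0 W

524 W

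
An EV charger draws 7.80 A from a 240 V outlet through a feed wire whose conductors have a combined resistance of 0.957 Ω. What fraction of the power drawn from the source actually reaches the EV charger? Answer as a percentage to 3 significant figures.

The feed wire carries the full 7.80 A.
P_line = I² R_line = (7.800)² × 0.957 = 58.22 W
P_source = V I = 240 × 7.800 = 1872 W; P_load = 1814 W
η = P_load / P_source = 1814 / 1872 = 0.9689

96.9 %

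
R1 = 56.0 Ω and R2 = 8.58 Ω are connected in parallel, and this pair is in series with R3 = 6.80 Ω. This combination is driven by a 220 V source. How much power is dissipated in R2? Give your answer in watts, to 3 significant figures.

1540 W

Collapse the R1‖R2 pair into one equivalent R_p; then R_p and R3 form a series string.
R_p = (56.0×8.58)/(56.0+8.58) = 7.440 Ω
R_total = R_p + 6.80 = 7.440 + 6.80 = 14.24 Ω
I = V / R_total = 220 / 14.24 = 15.45 A
Voltage across the parallel pair: V_p = I × R_p = 15.45 × 7.440 = 114.9 V
Use P = V²/R for R2 with V = V_p.
P_R2 = (114.9)² / 8.58 = 1540 W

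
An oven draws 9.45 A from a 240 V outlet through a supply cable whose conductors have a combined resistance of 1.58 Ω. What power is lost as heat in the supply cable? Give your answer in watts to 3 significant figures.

The supply cable is a series resistance carrying the load current; its dissipation is I²R_line.
The supply cable carries the full 9.45 A.
P_line = I² R_line = (9.450)² × 1.58 = 141.1 W

141 W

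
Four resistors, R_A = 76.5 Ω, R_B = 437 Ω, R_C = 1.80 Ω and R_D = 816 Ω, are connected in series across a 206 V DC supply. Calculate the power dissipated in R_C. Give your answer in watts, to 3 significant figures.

0.0431 W

In a series string the same current flows through every resistor — find that current, then P = I²R for the one we want.
R_total = 76.5 + 437 + 1.80 + 816 = 1331 Ω
I = V / R_total = 206 / 1331 = 0.1547 A
P_R_C = I² × R_C = (0.1547)² × 1.80 = 0.04310 W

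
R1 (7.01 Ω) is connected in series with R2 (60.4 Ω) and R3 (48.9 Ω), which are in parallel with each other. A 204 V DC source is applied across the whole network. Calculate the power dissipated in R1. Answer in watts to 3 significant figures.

First combine the parallel branches into one equivalent R_p, then R1 + R_p is a series pair.
R_p = (60.4×48.9)/(60.4+48.9) = 27.02 Ω
R_total = 7.01 + 27.02 = 34.03 Ω
I = V / R_total = 204 / 34.03 = 5.994 A
All the current flows through R1; use P = I²R.
P_R1 = (5.994)² × 7.01 = 251.9 W

252 W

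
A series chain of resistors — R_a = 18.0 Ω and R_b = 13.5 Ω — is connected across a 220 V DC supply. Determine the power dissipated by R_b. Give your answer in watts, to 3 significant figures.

659 W

Every series element carries the same I. Get I from the total resistance, then P = I² × R_b.
R_total = 18.0 + 13.5 = 31.50 Ω
I = V / R_total = 220 / 31.50 = 6.984 A
P_R_b = I² × R_b = (6.984)² × 13.5 = 658.5 W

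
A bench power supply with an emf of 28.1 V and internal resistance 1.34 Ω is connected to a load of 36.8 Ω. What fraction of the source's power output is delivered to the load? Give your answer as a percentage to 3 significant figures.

96.5 %

Efficiency is P_load / P_total. With a series r and R sharing the same I, P = I²R for each, so η = R/(R+r).
η = R / (R + r) = 36.8 / (36.8 + 1.34) = 0.9649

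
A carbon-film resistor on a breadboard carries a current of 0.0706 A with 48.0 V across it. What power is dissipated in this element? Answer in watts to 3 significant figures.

3.39 W

Since both terminal voltage and current are stated, P = V I gives the power in one step.
P = 48.0 V × 0.07060 A = 3.389 W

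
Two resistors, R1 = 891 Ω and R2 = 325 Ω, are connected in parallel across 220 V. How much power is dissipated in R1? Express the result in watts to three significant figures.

54.3 W

R1 sits directly across the source, so P = V²/R with V = 220 V.
P_R1 = V² / R1 = (220)² / 891 Ω = 54.32 W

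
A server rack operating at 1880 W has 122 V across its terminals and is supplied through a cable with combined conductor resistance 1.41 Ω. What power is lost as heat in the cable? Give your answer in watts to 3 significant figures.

Line loss is just I²R for the cable — we know both I and R_line directly.
I = P / V = 1880 / 122 = 15.41 A through the cable.
P_line = I² R_line = (15.41)² × 1.41 = 334.8 W

335 W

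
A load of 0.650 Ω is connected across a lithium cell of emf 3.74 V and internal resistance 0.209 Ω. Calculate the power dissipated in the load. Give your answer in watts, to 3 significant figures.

Load and internal resistance form a series loop — compute the loop current, then the load power via I²R.
I = ε / (r + R) = 3.74 / (0.209 + 0.650) = 4.354 A
P_load = I² R = (4.354)² × 0.650 = 12.32 W

12.3 W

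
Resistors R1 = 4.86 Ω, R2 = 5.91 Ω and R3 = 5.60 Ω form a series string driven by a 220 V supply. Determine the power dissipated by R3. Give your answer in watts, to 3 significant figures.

In a series string the same current flows through every resistor — find that current, then P = I²R for the one we want.
R_total = 4.86 + 5.91 + 5.60 = 16.37 Ω
I = V / R_total = 220 / 16.37 = 13.44 A
P_R3 = I² × R3 = (13.44)² × 5.60 = 1011 W

1010 W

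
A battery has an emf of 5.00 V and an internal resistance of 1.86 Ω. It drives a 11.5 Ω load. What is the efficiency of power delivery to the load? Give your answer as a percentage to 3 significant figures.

86.1 %

The source delivers εI, of which I²R reaches the load and I²r is lost; since I is common, η = R/(R+r).
η = R / (R + r) = 11.5 / (11.5 + 1.86) = 0.8608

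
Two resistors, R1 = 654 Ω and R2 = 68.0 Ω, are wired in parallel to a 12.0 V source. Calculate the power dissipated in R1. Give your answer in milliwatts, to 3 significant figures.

Each parallel branch sees the full supply voltage, so P = V²/R applies directly to the target branch.
P_R1 = V² / R1 = (12.0)² / 654 Ω = 0.2202 W

220 mW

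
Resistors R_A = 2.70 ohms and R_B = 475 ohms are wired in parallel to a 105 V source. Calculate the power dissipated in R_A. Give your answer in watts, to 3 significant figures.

4080 W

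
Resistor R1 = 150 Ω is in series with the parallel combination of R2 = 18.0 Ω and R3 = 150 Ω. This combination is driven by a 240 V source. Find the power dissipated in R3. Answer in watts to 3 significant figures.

Reduce the parallel pair to R_p first; the network is then a simple series string.
R_p = (18.0×150)/(18.0+150) = 16.07 Ω
R_total = 150 + 16.07 = 166.1 Ω
I = V / R_total = 240 / 166.1 = 1.445 A
Voltage across the parallel pair: V_p = I × R_p = 1.445 × 16.07 = 23.23 V
R3 sees V_p directly, so P = V_p² / R3.
P_R3 = (23.23)² / 150 = 3.596 W

3.60 W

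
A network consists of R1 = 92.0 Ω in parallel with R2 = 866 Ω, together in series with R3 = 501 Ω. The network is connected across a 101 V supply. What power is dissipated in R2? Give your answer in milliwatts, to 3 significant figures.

First find R_p for the parallel pair, then treat R_p + R3 as a series loop.
R_p = (92.0×866)/(92.0+866) = 83.16 Ω
R_total = R_p + 501 = 83.16 + 501 = 584.2 Ω
I = V / R_total = 101 / 584.2 = 0.1729 A
Voltage across the parallel pair: V_p = I × R_p = 0.1729 × 83.16 = 14.38 V
R2 has V_p across it, so P = V_p²/R2.
P_R2 = (14.38)² / 866 = 0.2387 W

239 mW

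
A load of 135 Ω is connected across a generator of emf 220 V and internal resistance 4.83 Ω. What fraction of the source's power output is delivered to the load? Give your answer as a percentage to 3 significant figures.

96.5 %

η = P_load/(P_load+P_int) = I²R/(I²R+I²r) = R/(R+r) — the I² cancels for series elements.
η = R / (R + r) = 135 / (135 + 4.83) = 0.9655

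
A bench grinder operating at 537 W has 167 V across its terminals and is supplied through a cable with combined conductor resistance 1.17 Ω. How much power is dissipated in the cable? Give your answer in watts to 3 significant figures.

12.1 W

The cable is a series resistance carrying the load current; its dissipation is I²R_line.
I = P / V = 537 / 167 = 3.216 A through the cable.
P_line = I² R_line = (3.216)² × 1.17 = 12.10 W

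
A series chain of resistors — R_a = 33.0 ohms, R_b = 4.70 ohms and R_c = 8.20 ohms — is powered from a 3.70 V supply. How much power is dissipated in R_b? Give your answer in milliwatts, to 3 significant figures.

The current is common to all series resistors; compute it, then apply P = I²R for the target.
R_total = 33.0 + 4.70 + 8.20 = 45.90 Ω
I = V / R_total = 3.70 / 45.90 = 0.08061 A
P_R_b = I² × R_b = (0.08061)² × 4.70 = 0.03054 W

30.5 mW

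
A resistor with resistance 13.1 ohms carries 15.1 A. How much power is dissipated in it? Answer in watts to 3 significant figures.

2990 W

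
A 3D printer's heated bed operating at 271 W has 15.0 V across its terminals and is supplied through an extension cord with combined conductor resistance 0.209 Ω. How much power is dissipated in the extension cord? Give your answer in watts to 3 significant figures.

The extension cord and load are in series, so the same current flows in both; the loss is I²R_line.
I = P / V = 271 / 15.0 = 18.07 A through the extension cord.
P_line = I² R_line = (18.07)² × 0.209 = 68.22 W

68.2 W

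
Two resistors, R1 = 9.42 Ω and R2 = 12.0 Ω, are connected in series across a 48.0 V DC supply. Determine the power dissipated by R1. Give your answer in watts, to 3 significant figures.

Series elements share the same current, so find I first, then use P = I²R.
R_total = 9.42 + 12.0 = 21.42 Ω
I = V / R_total = 48.0 / 21.42 = 2.241 A
P_R1 = I² × R1 = (2.241)² × 9.42 = 47.30 W

47.3 W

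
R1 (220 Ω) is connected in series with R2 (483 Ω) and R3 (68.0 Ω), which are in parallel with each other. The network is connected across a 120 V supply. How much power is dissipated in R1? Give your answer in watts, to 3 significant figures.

40.5 W

First combine the parallel branches into one equivalent R_p, then R1 + R_p is a series pair.
R_p = (483×68.0)/(483+68.0) = 59.61 Ω
R_total = 220 + 59.61 = 279.6 Ω
I = V / R_total = 120 / 279.6 = 0.4292 A
R1 is in the main series path, so its power is I²R1.
P_R1 = (0.4292)² × 220 = 40.52 W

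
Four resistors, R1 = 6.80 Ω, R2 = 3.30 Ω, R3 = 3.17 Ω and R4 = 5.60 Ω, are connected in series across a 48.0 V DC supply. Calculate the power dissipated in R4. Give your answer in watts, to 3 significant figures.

Every series element carries the same I. Get I from the total resistance, then P = I² × R4.
R_total = 6.80 + 3.30 + 3.17 + 5.60 = 18.87 Ω
I = V / R_total = 48.0 / 18.87 = 2.544 A
P_R4 = I² × R4 = (2.544)² × 5.60 = 36.23 W

36.2 W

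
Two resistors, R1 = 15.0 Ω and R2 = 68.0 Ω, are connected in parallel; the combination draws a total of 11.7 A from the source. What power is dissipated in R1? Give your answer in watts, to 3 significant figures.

1380 W

Parallel branches share V, not I — compute V via R_eq, then use V²/R for the target branch.
1/R_eq = 1/15.0 + 1/68.0 ⇒ R_eq = 12.29 Ω
V = I_total × R_eq = 11.70 × 12.29 = 143.8 V
P_R1 = V² / R1 = (143.8)² / 15.0 = 1378 W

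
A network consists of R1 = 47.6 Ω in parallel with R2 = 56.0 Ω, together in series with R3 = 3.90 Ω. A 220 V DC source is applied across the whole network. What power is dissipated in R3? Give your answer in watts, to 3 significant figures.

215 W

Collapse the R1‖R2 pair into one equivalent R_p; then R_p and R3 form a series string.
R_p = (47.6×56.0)/(47.6+56.0) = 25.73 Ω
R_total = R_p + 3.90 = 25.73 + 3.90 = 29.63 Ω
I = V / R_total = 220 / 29.63 = 7.425 A
R3 carries the full series current, so P = I²R.
P_R3 = (7.425)² × 3.90 = 215.0 W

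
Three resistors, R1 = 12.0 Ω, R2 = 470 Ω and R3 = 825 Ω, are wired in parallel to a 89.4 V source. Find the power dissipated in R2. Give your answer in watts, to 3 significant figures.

R2 sits directly across the source, so P = V²/R with V = 89.4 V.
P_R2 = V² / R2 = (89.4)² / 470 Ω = 17.01 W

17.0 W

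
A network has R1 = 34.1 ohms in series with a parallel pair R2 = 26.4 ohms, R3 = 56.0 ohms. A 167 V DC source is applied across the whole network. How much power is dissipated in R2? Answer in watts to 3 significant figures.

Replace R2 and R3 with their parallel equivalent so the circuit becomes R1 in series with R_p.
R_p = (26.4×56.0)/(26.4+56.0) = 17.94 Ω
R_total = 34.1 + 17.94 = 52.04 Ω
I = V / R_total = 167 / 52.04 = 3.209 A
Voltage across the parallel pair: V_p = I × R_p = 3.209 × 17.94 = 57.57 V
With V_p across R2, its power is V_p²/R2.
P_R2 = (57.57)² / 26.4 = 125.6 W

126 W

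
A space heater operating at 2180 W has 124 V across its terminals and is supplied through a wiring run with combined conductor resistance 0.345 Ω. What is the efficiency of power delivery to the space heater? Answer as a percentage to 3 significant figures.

95.3 %

I = P / V = 2180 / 124 = 17.58 A through the wiring run.
P_line = I² R_line = (17.58)² × 0.345 = 106.6 W
P_source = P_load + P_line = 2180 + 106.6 = 2287 W
η = P_load / P_source = 2180 / 2287 = 0.9534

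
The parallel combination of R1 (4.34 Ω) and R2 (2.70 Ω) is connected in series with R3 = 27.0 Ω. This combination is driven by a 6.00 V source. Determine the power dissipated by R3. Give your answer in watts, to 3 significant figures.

1.18 W

First find R_p for the parallel pair, then treat R_p + R3 as a series loop.
R_p = (4.34×2.70)/(4.34+2.70) = 1.664 Ω
R_total = R_p + 27.0 = 1.664 + 27.0 = 28.66 Ω
I = V / R_total = 6.00 / 28.66 = 0.2093 A
R3 is the series element, so its power is I²R.
P_R3 = (0.2093)² × 27.0 = 1.183 W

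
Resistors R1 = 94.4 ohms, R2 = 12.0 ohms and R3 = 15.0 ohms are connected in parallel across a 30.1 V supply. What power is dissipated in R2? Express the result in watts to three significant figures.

Parallel branches share the same voltage; P = V²/R gives the branch power in one step.
P_R2 = V² / R2 = (30.1)² / 12.0 Ω = 75.50 W

75.5 W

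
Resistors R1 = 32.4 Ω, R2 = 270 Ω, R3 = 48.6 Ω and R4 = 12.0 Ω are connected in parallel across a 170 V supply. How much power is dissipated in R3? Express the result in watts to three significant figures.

595 W

Each parallel branch sees the full supply voltage, so P = V²/R applies directly to the target branch.
P_R3 = V² / R3 = (170)² / 48.6 Ω = 594.7 W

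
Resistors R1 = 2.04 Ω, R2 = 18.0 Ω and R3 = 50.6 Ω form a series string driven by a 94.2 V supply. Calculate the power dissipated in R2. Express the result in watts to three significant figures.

Every series element carries the same I. Get I from the total resistance, then P = I² × R2.
R_total = 2.04 + 18.0 + 50.6 = 70.64 Ω
I = V / R_total = 94.2 / 70.64 = 1.334 A
P_R2 = I² × R2 = (1.334)² × 18.0 = 32.01 W

32.0 W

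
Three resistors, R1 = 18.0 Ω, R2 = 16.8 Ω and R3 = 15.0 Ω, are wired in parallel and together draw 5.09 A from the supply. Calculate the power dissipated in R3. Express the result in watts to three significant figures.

52.3 W

The branches share the same voltage, but only the total current is given — find V from the equivalent resistance first.
1/R_eq = 1/18.0 + 1/16.8 + 1/15.0 ⇒ R_eq = 5.502 Ω
V = I_total × R_eq = 5.090 × 5.502 = 28.01 V
P_R3 = V² / R3 = (28.01)² / 15.0 = 52.29 W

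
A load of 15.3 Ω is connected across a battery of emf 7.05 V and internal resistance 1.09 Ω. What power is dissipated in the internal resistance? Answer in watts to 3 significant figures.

The source's internal resistance is just another series element carrying I; its dissipation is I²r.
I = ε / (r + R) = 7.05 / (1.09 + 15.3) = 0.4301 A
P_int = I² r = (0.4301)² × 1.09 = 0.2017 W

0.202 W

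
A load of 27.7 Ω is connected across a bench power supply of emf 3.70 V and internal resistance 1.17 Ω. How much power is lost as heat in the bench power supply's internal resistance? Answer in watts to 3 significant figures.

Internal loss is I²r, with I set by the total series resistance r+R.
I = ε / (r + R) = 3.70 / (1.17 + 27.7) = 0.1282 A
P_int = I² r = (0.1282)² × 1.17 = 0.01922 W

0.0192 W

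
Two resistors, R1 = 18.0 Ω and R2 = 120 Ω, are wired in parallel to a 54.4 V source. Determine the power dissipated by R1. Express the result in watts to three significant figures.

R1 sits directly across the source, so P = V²/R with V = 54.4 V.
P_R1 = V² / R1 = (54.4)² / 18.0 Ω = 164.4 W

164 W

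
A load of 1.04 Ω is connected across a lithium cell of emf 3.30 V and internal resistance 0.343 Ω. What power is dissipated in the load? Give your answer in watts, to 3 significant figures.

5.92 W

The internal resistance and the load are in series, so the same I flows through both; get I from ε/(r+R), then I²R for the load.
I = ε / (r + R) = 3.30 / (0.343 + 1.04) = 2.386 A
P_load = I² R = (2.386)² × 1.04 = 5.921 W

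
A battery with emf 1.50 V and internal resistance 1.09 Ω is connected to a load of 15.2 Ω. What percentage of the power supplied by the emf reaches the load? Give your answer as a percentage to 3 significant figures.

93.3 %

η = P_load/(P_load+P_int) = I²R/(I²R+I²r) = R/(R+r) — the I² cancels for series elements.
η = R / (R + r) = 15.2 / (15.2 + 1.09) = 0.9331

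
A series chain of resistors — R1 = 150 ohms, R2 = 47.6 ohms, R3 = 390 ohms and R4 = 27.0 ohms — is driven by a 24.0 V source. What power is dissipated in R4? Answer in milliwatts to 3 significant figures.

Every series element carries the same I. Get I from the total resistance, then P = I² × R4.
R_total = 150 + 47.6 + 390 + 27.0 = 614.6 Ω
I = V / R_total = 24.0 / 614.6 = 0.03905 A
P_R4 = I² × R4 = (0.03905)² × 27.0 = 0.04117 W

41.2 mW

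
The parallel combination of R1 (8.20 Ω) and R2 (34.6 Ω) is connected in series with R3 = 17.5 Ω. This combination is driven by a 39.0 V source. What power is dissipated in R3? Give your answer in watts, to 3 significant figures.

Reduce the parallel combination to a single R_p; the circuit then becomes R_p in series with the remaining resistor.
R_p = (8.20×34.6)/(8.20+34.6) = 6.629 Ω
R_total = R_p + 17.5 = 6.629 + 17.5 = 24.13 Ω
I = V / R_total = 39.0 / 24.13 = 1.616 A
R3 is the series element, so its power is I²R.
P_R3 = (1.616)² × 17.5 = 45.72 W

45.7 W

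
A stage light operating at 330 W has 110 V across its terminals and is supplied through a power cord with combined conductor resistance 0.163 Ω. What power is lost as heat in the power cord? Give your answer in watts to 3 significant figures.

1.47 W

Line loss is just I²R for the cable — we know both I and R_line directly.
I = P / V = 330 / 110 = 3.000 A through the power cord.
P_line = I² R_line = (3.000)² × 0.163 = 1.467 W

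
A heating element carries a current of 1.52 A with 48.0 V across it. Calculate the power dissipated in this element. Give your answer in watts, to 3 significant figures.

Both the voltage across and the current through the element are known, so P = V I applies directly.
P = 48.0 V × 1.520 A = 72.96 W

73.0 W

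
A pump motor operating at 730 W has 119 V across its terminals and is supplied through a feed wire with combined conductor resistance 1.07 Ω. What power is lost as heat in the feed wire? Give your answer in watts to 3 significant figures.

40.3 W

The feed wire and load are in series, so the same current flows in both; the loss is I²R_line.
I = P / V = 730 / 119 = 6.134 A through the feed wire.
P_line = I² R_line = (6.134)² × 1.07 = 40.27 W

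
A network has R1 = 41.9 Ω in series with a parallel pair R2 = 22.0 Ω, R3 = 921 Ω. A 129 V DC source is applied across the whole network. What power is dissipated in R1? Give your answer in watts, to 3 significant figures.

174 W

First combine the parallel branches into one equivalent R_p, then R1 + R_p is a series pair.
R_p = (22.0×921)/(22.0+921) = 21.49 Ω
R_total = 41.9 + 21.49 = 63.39 Ω
I = V / R_total = 129 / 63.39 = 2.035 A
R1 carries the full series current, so P = I²R.
P_R1 = (2.035)² × 41.9 = 173.5 W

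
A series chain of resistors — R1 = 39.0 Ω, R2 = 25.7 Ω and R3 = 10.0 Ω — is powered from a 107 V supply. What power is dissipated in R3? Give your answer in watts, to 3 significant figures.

20.5 W

In a series string the same current flows through every resistor — find that current, then P = I²R for the one we want.
R_total = 39.0 + 25.7 + 10.0 = 74.70 Ω
I = V / R_total = 107 / 74.70 = 1.432 A
P_R3 = I² × R3 = (1.432)² × 10.0 = 20.52 W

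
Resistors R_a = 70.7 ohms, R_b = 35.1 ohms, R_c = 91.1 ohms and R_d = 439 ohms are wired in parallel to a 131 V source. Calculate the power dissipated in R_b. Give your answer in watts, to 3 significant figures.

The supply voltage appears across each parallel branch — just use P = V²/R_b.
P_R_b = V² / R_b = (131)² / 35.1 Ω = 488.9 W

489 W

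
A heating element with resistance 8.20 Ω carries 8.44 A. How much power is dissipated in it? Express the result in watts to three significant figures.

584 W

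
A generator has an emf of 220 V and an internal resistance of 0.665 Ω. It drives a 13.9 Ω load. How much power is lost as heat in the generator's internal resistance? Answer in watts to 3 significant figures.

Internal loss is I²r, with I set by the total series resistance r+R.
I = ε / (r + R) = 220 / (0.665 + 13.9) = 15.10 A
P_int = I² r = (15.10)² × 0.665 = 151.7 W

152 W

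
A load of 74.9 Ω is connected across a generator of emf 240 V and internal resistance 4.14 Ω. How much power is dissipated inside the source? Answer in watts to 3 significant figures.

38.2 W

Internal loss is I²r, with I set by the total series resistance r+R.
I = ε / (r + R) = 240 / (4.14 + 74.9) = 3.036 A
P_int = I² r = (3.036)² × 4.14 = 38.17 W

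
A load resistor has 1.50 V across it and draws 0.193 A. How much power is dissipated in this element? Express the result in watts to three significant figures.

0.289 W

Both the voltage across and the current through the element are known, so P = V I applies directly.
P = 1.50 V × 0.1930 A = 0.2895 W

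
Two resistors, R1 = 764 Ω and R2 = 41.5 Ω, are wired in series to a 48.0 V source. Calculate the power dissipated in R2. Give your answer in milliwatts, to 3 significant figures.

In a series string the same current flows through every resistor — find that current, then P = I²R for the one we want.
R_total = 764 + 41.5 = 805.5 Ω
I = V / R_total = 48.0 / 805.5 = 0.05959 A
P_R2 = I² × R2 = (0.05959)² × 41.5 = 0.1474 W

147 mW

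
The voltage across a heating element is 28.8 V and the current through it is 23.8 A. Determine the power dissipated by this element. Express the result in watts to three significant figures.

685 W

V and I are known directly — P = V I, no intermediate step needed.
P = 28.8 V × 23.80 A = 685.4 W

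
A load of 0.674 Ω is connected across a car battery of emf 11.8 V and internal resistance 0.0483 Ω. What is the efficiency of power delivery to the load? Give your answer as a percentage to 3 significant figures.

93.3 %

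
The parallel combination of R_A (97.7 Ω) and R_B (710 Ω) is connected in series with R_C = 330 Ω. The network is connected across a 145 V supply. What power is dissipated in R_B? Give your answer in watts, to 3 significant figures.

1.26 W

Reduce the parallel combination to a single R_p; the circuit then becomes R_p in series with the remaining resistor.
R_p = (97.7×710)/(97.7+710) = 85.88 Ω
R_total = R_p + 330 = 85.88 + 330 = 415.9 Ω
I = V / R_total = 145 / 415.9 = 0.3487 A
Voltage across the parallel pair: V_p = I × R_p = 0.3487 × 85.88 = 29.94 V
Use P = V²/R for R_B with V = V_p.
P_R_B = (29.94)² / 710 = 1.263 W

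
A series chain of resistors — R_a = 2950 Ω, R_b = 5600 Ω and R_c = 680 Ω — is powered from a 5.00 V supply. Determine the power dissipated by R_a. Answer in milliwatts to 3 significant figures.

Series elements share the same current, so find I first, then use P = I²R.
R_total = 2950 + 5600 + 680 = 9230 Ω
I = V / R_total = 5.00 / 9230 = 0.0005417 A
P_R_a = I² × R_a = (0.0005417)² × 2950 = 0.0008657 W

0.866 mW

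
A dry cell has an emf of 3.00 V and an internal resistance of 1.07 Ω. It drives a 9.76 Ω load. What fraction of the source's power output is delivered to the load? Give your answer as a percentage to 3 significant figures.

90.1 %

The source delivers εI, of which I²R reaches the load and I²r is lost; since I is common, η = R/(R+r).
η = R / (R + r) = 9.76 / (9.76 + 1.07) = 0.9012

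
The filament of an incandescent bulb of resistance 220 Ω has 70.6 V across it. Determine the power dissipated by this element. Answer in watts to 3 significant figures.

V and R are stated; P = V²/R avoids computing the current.
P = (70.6 V)² / 220 Ω = 22.66 W

22.7 W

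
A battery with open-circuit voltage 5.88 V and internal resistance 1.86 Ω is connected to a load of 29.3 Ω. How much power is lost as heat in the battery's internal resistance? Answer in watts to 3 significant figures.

Internal loss is I²r, with I set by the total series resistance r+R.
I = ε / (r + R) = 5.88 / (1.86 + 29.3) = 0.1887 A
P_int = I² r = (0.1887)² × 1.86 = 0.06623 W

0.0662 W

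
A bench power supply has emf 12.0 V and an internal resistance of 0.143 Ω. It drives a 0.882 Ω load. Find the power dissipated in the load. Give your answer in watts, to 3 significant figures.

The internal resistance and the load are in series, so the same I flows through both; get I from ε/(r+R), then I²R for the load.
I = ε / (r + R) = 12.0 / (0.143 + 0.882) = 11.71 A
P_load = I² R = (11.71)² × 0.882 = 120.9 W

121 W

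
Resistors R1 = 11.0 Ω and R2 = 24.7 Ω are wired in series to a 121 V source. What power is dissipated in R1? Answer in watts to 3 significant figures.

126 W

Every series element carries the same I. Get I from the total resistance, then P = I² × R1.
R_total = 11.0 + 24.7 = 35.70 Ω
I = V / R_total = 121 / 35.70 = 3.389 A
P_R1 = I² × R1 = (3.389)² × 11.0 = 126.4 W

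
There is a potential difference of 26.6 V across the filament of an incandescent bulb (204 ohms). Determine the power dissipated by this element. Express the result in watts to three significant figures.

3.47 W

We know the drop across the element and its resistance — P = V²/R, one step.
P = (26.6 V)² / 204 Ω = 3.468 W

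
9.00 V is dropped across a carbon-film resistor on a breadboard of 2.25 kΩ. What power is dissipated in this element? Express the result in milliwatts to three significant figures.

36.0 mW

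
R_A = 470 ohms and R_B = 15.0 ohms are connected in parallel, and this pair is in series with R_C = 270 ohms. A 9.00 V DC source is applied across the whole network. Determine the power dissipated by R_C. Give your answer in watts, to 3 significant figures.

0.270 W

Reduce the parallel combination to a single R_p; the circuit then becomes R_p in series with the remaining resistor.
R_p = (470×15.0)/(470+15.0) = 14.54 Ω
R_total = R_p + 270 = 14.54 + 270 = 284.5 Ω
I = V / R_total = 9.00 / 284.5 = 0.03163 A
All the supply current flows through R_C; use P = I²R_C.
P_R_C = (0.03163)² × 270 = 0.2701 W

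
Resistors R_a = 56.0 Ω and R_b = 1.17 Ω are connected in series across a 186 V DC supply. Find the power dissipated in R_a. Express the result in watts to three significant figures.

Since the resistors are in series they all carry the loop current I = V/R_total; the power in any one is I²R.
R_total = 56.0 + 1.17 = 57.17 Ω
I = V / R_total = 186 / 57.17 = 3.253 A
P_R_a = I² × R_a = (3.253)² × 56.0 = 592.8 W

593 W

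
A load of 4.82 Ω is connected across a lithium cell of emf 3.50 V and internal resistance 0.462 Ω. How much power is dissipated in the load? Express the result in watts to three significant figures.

With r and R in series, I = ε/(r+R); the load dissipates I²R.
I = ε / (r + R) = 3.50 / (0.462 + 4.82) = 0.6626 A
P_load = I² R = (0.6626)² × 4.82 = 2.116 W

2.12 W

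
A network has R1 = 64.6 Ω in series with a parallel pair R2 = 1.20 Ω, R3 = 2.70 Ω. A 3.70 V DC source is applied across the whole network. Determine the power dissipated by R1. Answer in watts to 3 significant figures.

Reduce the parallel pair to R_p first; the network is then a simple series string.
R_p = (1.20×2.70)/(1.20+2.70) = 0.8308 Ω
R_total = 64.6 + 0.8308 = 65.43 Ω
I = V / R_total = 3.70 / 65.43 = 0.05655 A
The full supply current passes through R1: P = I²R.
P_R1 = (0.05655)² × 64.6 = 0.2066 W

0.207 W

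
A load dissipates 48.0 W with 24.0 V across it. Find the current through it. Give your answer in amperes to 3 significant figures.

Rearranging the power relation for the two known quantities gives I = P / V.
I = 48.0 / 24.0 = 2.000 A

2.00 A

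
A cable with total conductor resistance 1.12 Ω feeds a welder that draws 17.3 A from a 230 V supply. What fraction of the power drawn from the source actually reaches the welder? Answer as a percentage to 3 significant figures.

91.6 %

The cable carries the full 17.3 A.
P_line = I² R_line = (17.30)² × 1.12 = 335.2 W
P_source = V I = 230 × 17.30 = 3979 W; P_load = 3644 W
η = P_load / P_source = 3644 / 3979 = 0.9158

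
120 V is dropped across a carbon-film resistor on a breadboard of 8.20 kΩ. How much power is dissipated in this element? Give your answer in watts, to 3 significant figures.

V and R are stated; P = V²/R avoids computing the current.
P = (120 V)² / 8200 Ω = 1.756 W

1.76 W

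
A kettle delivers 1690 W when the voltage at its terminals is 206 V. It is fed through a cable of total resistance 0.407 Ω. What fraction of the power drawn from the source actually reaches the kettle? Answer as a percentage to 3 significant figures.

98.4 %

I = P / V = 1690 / 206 = 8.204 A through the cable.
P_line = I² R_line = (8.204)² × 0.407 = 27.39 W
P_source = P_load + P_line = 1690 + 27.39 = 1717 W
η = P_load / P_source = 1690 / 1717 = 0.9840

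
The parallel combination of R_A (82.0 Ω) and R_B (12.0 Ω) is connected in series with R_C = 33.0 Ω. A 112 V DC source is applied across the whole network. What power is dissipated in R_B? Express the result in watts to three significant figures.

60.6 W

Reduce the parallel combination to a single R_p; the circuit then becomes R_p in series with the remaining resistor.
R_p = (82.0×12.0)/(82.0+12.0) = 10.47 Ω
R_total = R_p + 33.0 = 10.47 + 33.0 = 43.47 Ω
I = V / R_total = 112 / 43.47 = 2.577 A
Voltage across the parallel pair: V_p = I × R_p = 2.577 × 10.47 = 26.97 V
R_B sits across V_p; its power is V_p²/R.
P_R_B = (26.97)² / 12.0 = 60.62 W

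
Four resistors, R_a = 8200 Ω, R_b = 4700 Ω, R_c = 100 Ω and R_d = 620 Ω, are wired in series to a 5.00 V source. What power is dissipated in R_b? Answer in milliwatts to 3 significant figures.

Every series element carries the same I. Get I from the total resistance, then P = I² × R_b.
R_total = 8200 + 4700 + 100 + 620 = 13620 Ω
I = V / R_total = 5.00 / 13620 = 0.0003671 A
P_R_b = I² × R_b = (0.0003671)² × 4700 = 0.0006334 W

0.633 mW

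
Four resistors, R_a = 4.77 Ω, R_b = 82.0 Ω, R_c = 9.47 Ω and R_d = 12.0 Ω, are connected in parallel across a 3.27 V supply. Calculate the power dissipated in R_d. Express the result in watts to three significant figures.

The supply voltage appears across each parallel branch — just use P = V²/R_d.
P_R_d = V² / R_d = (3.27)² / 12.0 Ω = 0.8911 W

0.891 W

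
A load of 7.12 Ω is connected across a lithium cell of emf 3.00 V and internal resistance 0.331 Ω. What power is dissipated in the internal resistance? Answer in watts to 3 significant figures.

The source's internal resistance is just another series element carrying I; its dissipation is I²r.
I = ε / (r + R) = 3.00 / (0.331 + 7.12) = 0.4026 A
P_int = I² r = (0.4026)² × 0.331 = 0.05366 W

0.0537 W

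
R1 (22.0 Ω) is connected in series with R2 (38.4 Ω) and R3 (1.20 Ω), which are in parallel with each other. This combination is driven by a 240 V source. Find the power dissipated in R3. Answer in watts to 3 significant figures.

Collapse R2‖R3 to a single equivalent, reducing the network to two series elements.
R_p = (38.4×1.20)/(38.4+1.20) = 1.164 Ω
R_total = 22.0 + 1.164 = 23.16 Ω
I = V / R_total = 240 / 23.16 = 10.36 A
Voltage across the parallel pair: V_p = I × R_p = 10.36 × 1.164 = 12.06 V
R3 sees V_p directly, so P = V_p² / R3.
P_R3 = (12.06)² / 1.20 = 121.1 W

121 W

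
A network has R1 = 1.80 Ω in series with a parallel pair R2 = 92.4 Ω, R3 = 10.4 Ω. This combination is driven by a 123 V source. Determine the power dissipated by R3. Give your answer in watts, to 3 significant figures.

1020 W

Reduce the parallel pair to R_p first; the network is then a simple series string.
R_p = (92.4×10.4)/(92.4+10.4) = 9.348 Ω
R_total = 1.80 + 9.348 = 11.15 Ω
I = V / R_total = 123 / 11.15 = 11.03 A
Voltage across the parallel pair: V_p = I × R_p = 11.03 × 9.348 = 103.1 V
With V_p across R3, its power is V_p²/R3.
P_R3 = (103.1)² / 10.4 = 1023 W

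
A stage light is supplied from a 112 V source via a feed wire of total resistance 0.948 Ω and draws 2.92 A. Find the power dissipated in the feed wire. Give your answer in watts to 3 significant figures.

8.08 W

Line loss is just I²R for the cable — we know both I and R_line directly.
The feed wire carries the full 2.92 A.
P_line = I² R_line = (2.920)² × 0.948 = 8.083 W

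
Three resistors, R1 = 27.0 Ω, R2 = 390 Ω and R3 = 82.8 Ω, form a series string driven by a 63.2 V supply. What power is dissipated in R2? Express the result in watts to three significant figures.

6.24 W

In a series string the same current flows through every resistor — find that current, then P = I²R for the one we want.
R_total = 27.0 + 390 + 82.8 = 499.8 Ω
I = V / R_total = 63.2 / 499.8 = 0.1265 A
P_R2 = I² × R2 = (0.1265)² × 390 = 6.236 W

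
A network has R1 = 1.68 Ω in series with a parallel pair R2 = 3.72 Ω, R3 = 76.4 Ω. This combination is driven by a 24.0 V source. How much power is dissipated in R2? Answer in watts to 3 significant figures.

71.3 W

Replace R2 and R3 with their parallel equivalent so the circuit becomes R1 in series with R_p.
R_p = (3.72×76.4)/(3.72+76.4) = 3.547 Ω
R_total = 1.68 + 3.547 = 5.227 Ω
I = V / R_total = 24.0 / 5.227 = 4.591 A
Voltage across the parallel pair: V_p = I × R_p = 4.591 × 3.547 = 16.29 V
R2 sees V_p directly, so P = V_p² / R2.
P_R2 = (16.29)² / 3.72 = 71.30 W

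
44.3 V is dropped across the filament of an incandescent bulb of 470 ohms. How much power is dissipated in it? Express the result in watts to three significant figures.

4.18 W

With V across and R both known, P = V²/R gives the dissipation directly.
P = (44.3 V)² / 470 Ω = 4.176 W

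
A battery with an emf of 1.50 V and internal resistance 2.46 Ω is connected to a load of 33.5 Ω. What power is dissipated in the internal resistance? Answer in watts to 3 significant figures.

0.00428 W

Internal loss is I²r, with I set by the total series resistance r+R.
I = ε / (r + R) = 1.50 / (2.46 + 33.5) = 0.04171 A
P_int = I² r = (0.04171)² × 2.46 = 0.004280 W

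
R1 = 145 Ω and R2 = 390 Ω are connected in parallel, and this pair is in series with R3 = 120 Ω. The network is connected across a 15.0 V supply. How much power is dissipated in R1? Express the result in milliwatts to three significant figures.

340 mW

First find R_p for the parallel pair, then treat R_p + R3 as a series loop.
R_p = (145×390)/(145+390) = 105.7 Ω
R_total = R_p + 120 = 105.7 + 120 = 225.7 Ω
I = V / R_total = 15.0 / 225.7 = 0.06646 A
Voltage across the parallel pair: V_p = I × R_p = 0.06646 × 105.7 = 7.025 V
Use P = V²/R for R1 with V = V_p.
P_R1 = (7.025)² / 145 = 0.3403 W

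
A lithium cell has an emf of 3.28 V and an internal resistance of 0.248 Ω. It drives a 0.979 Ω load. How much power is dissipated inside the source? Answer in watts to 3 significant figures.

1.77 W

Internal loss is I²r, with I set by the total series resistance r+R.
I = ε / (r + R) = 3.28 / (0.248 + 0.979) = 2.673 A
P_int = I² r = (2.673)² × 0.248 = 1.772 W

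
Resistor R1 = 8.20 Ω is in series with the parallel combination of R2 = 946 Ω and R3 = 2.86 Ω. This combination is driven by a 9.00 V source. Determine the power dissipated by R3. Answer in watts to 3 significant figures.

Reduce the parallel pair to R_p first; the network is then a simple series string.
R_p = (946×2.86)/(946+2.86) = 2.851 Ω
R_total = 8.20 + 2.851 = 11.05 Ω
I = V / R_total = 9.00 / 11.05 = 0.8144 A
Voltage across the parallel pair: V_p = I × R_p = 0.8144 × 2.851 = 2.322 V
R3 is across V_p, so use P = V²/R for that branch.
P_R3 = (2.322)² / 2.86 = 1.885 W

1.89 W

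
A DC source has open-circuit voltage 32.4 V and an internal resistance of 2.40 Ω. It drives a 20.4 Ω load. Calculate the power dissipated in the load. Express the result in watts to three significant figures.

Load and internal resistance form a series loop — compute the loop current, then the load power via I²R.
I = ε / (r + R) = 32.4 / (2.40 + 20.4) = 1.421 A
P_load = I² R = (1.421)² × 20.4 = 41.20 W

41.2 W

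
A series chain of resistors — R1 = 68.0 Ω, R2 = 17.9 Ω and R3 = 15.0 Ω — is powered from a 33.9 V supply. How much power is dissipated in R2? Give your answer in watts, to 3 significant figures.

Every series element carries the same I. Get I from the total resistance, then P = I² × R2.
R_total = 68.0 + 17.9 + 15.0 = 100.9 Ω
I = V / R_total = 33.9 / 100.9 = 0.3360 A
P_R2 = I² × R2 = (0.3360)² × 17.9 = 2.021 W

2.02 W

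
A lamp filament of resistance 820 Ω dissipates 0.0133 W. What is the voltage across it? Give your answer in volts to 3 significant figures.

3.30 V

From P = V I = I²R = V²/R, with the two given quantities we get V = √(P R).
V = √(0.0133 × 820) = 3.302 V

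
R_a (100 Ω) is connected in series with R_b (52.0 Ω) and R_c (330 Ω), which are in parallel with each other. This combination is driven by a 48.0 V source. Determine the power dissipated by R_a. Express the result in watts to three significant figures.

Reduce the parallel pair to R_p first; the network is then a simple series string.
R_p = (52.0×330)/(52.0+330) = 44.92 Ω
R_total = 100 + 44.92 = 144.9 Ω
I = V / R_total = 48.0 / 144.9 = 0.3312 A
R_a carries the full series current, so P = I²R.
P_R_a = (0.3312)² × 100 = 10.97 W

11.0 W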